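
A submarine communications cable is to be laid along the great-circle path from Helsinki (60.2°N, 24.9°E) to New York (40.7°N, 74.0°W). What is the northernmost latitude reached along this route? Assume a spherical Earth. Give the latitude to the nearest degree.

≈ 64°N

The great circle lies in the plane with unit normal n̂ = (p₁ × p₂)/|p₁ × p₂|.
Here n̂_z ≈ -0.432; the vertex latitude is φ_max = arccos|n̂_z| ≈ 64.4°.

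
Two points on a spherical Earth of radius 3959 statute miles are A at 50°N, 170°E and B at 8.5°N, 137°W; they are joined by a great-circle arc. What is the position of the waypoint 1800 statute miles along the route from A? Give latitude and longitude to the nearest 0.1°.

≈ 34.8°N, 160.9°W

Write both endpoints as unit vectors p₁, p₂ with components (cos φ cos λ, cos φ sin λ, sin φ).
The central angle between the endpoints is δ = arccos(p₁·p₂) ≈ 1.052 rad (60.3°). The total great-circle distance is δ·R ≈ 1.052 × 3959 ≈ 4165 mi, so the target fraction is f = 1800/4165 ≈ 0.432.
Interpolate at f ≈ 0.432 with slerp weights a = sin((1−f)δ)/sin δ ≈ 0.648, b = sin(fδ)/sin δ ≈ 0.506.
p = a·p₁ + b·p₂ ≈ (-0.776, -0.269, 0.571); φ = arcsin(p_z) ≈ 34.81°, λ = atan2(p_y, p_x) ≈ -160.89°.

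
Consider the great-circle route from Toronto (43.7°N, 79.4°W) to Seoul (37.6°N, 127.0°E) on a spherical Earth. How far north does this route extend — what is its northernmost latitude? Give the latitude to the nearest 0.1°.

The great circle lies in the plane with unit normal n̂ = (p₁ × p₂)/|p₁ × p₂|.
Here n̂_z ≈ -0.256; the vertex latitude is φ_max = arccos|n̂_z| ≈ 75.2°.
Check via Clairaut: cos φ_max = |cos φ₁| · sin C = cos(43.7°)·sin(20.7°) ≈ 0.256, again giving ≈ 75.2°.

≈ 75.2°N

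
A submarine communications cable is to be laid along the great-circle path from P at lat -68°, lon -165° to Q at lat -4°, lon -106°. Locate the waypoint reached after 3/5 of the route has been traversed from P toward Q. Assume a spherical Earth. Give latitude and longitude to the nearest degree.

≈ lat -32°, lon -117°

Write both endpoints as unit vectors p₁, p₂ with components (cos φ cos λ, cos φ sin λ, sin φ).
The central angle between the endpoints is δ = arccos(p₁·p₂) ≈ 1.311 rad (75.1°).
Interpolate at f = 3/5 with slerp weights a = sin((1−f)δ)/sin δ ≈ 0.518, b = sin(fδ)/sin δ ≈ 0.732.
p = a·p₁ + b·p₂ ≈ (-0.389, -0.753, -0.531); φ = arcsin(p_z) ≈ -32.10°, λ = atan2(p_y, p_x) ≈ -117.32°.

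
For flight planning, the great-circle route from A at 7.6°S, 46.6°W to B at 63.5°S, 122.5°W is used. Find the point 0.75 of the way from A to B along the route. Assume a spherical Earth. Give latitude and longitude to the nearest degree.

≈ 55°S, 88°W

Convert each endpoint to a unit vector on the sphere (x = cos φ cos λ, y = cos φ sin λ, z = sin φ).
The central angle between the endpoints is δ = arccos(p₁·p₂) ≈ 1.343 rad (76.9°).
Interpolate at f = 0.75 with slerp weights a = sin((1−f)δ)/sin δ ≈ 0.338, b = sin(fδ)/sin δ ≈ 0.868.
p = a·p₁ + b·p₂ ≈ (0.022, -0.570, -0.821); φ = arcsin(p_z) ≈ -55.21°, λ = atan2(p_y, p_x) ≈ -87.76°.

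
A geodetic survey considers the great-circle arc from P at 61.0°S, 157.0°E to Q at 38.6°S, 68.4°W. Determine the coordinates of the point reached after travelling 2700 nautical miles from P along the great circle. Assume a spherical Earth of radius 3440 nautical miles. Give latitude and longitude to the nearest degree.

≈ 64°S, 92°W

Write both endpoints as unit vectors p₁, p₂ with components (cos φ cos λ, cos φ sin λ, sin φ).
The central angle between the endpoints is δ = arccos(p₁·p₂) ≈ 1.287 rad (73.8°). The total great-circle distance is δ·R ≈ 1.287 × 3440 ≈ 4429 nmi, so the target fraction is f = 2700/4429 ≈ 0.610.
Interpolate at f ≈ 0.610 with slerp weights a = sin((1−f)δ)/sin δ ≈ 0.502, b = sin(fδ)/sin δ ≈ 0.736.
p = a·p₁ + b·p₂ ≈ (-0.012, -0.440, -0.898); φ = arcsin(p_z) ≈ -63.89°, λ = atan2(p_y, p_x) ≈ -91.57°.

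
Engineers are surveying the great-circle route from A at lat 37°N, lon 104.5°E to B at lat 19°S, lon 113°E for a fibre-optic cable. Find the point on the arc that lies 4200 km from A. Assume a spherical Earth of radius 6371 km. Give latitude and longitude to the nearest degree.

≈ lat 0°N, lon 110°E

Write both endpoints as unit vectors p₁, p₂ with components (cos φ cos λ, cos φ sin λ, sin φ).
The central angle between the endpoints is δ = arccos(p₁·p₂) ≈ 0.987 rad (56.6°). The total great-circle distance is δ·R ≈ 0.987 × 6371 ≈ 6290 km, so the target fraction is f = 4200/6290 ≈ 0.668.
Interpolate at f ≈ 0.668 with slerp weights a = sin((1−f)δ)/sin δ ≈ 0.386, b = sin(fδ)/sin δ ≈ 0.734.
p = a·p₁ + b·p₂ ≈ (-0.348, 0.937, -0.007); φ = arcsin(p_z) ≈ -0.38°, λ = atan2(p_y, p_x) ≈ 110.39°.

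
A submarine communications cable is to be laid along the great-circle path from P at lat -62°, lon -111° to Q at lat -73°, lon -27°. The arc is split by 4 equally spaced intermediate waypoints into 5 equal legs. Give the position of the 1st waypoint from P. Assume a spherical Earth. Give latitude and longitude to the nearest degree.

Convert each endpoint to a unit vector on the sphere (x = cos φ cos λ, y = cos φ sin λ, z = sin φ).
The central angle between the endpoints is δ = arccos(p₁·p₂) ≈ 0.538 rad (30.8°).
Interpolate at f = 1/5 with slerp weights a = sin((1−f)δ)/sin δ ≈ 0.814, b = sin(fδ)/sin δ ≈ 0.210.
p = a·p₁ + b·p₂ ≈ (-0.082, -0.385, -0.919); φ = arcsin(p_z) ≈ -66.83°, λ = atan2(p_y, p_x) ≈ -102.09°.

≈ lat -67°, lon -102°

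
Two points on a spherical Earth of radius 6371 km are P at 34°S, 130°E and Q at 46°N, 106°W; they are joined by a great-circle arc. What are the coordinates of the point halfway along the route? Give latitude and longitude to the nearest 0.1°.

≈ 12.5°N, 177.4°W

Convert each endpoint to a unit vector on the sphere (x = cos φ cos λ, y = cos φ sin λ, z = sin φ).
The central angle between the endpoints is δ = arccos(p₁·p₂) ≈ 2.381 rad (136.4°).
Interpolate at f = 1/2 with slerp weights a = sin((1−f)δ)/sin δ ≈ 1.347, b = sin(fδ)/sin δ ≈ 1.347.
p = a·p₁ + b·p₂ ≈ (-0.975, -0.044, 0.216); φ = arcsin(p_z) ≈ 12.45°, λ = atan2(p_y, p_x) ≈ -177.42°.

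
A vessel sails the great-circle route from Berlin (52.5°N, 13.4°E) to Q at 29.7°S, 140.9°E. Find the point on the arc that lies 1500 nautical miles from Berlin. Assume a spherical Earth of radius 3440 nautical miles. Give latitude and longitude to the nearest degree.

From cos δ = sin φ₁ sin φ₂ + cos φ₁ cos φ₂ cos Δλ, the central angle is δ ≈ 2.367 rad (135.6°). The total great-circle distance is δ·R ≈ 2.367 × 3440 ≈ 8144 nmi, so the target fraction is f = 1500/8144 ≈ 0.184.
Interpolate at f ≈ 0.184 with slerp weights a = sin((1−f)δ)/sin δ ≈ 1.338, b = sin(fδ)/sin δ ≈ 0.604.
p = a·p₁ + b·p₂ ≈ (0.385, 0.520, 0.762); φ = arcsin(p_z) ≈ 49.68°, λ = atan2(p_y, p_x) ≈ 53.45°.

≈ 50°N, 53°E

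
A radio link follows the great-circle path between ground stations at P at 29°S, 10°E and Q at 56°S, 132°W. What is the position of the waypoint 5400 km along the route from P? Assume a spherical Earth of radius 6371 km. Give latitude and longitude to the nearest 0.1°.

Write both endpoints as unit vectors p₁, p₂ with components (cos φ cos λ, cos φ sin λ, sin φ).
The central angle between the endpoints is δ = arccos(p₁·p₂) ≈ 1.554 rad (89.1°). The total great-circle distance is δ·R ≈ 1.554 × 6371 ≈ 9902 km, so the target fraction is f = 5400/9902 ≈ 0.545.
Interpolate at f ≈ 0.545 with slerp weights a = sin((1−f)δ)/sin δ ≈ 0.649, b = sin(fδ)/sin δ ≈ 0.750.
p = a·p₁ + b·p₂ ≈ (0.279, -0.213, -0.936); φ = arcsin(p_z) ≈ -69.46°, λ = atan2(p_y, p_x) ≈ -37.37°.

≈ 69.5°S, 37.4°W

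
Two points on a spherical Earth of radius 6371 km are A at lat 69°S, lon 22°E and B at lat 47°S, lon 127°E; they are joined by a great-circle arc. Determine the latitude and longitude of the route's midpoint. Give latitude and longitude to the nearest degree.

Write both endpoints as unit vectors p₁, p₂ with components (cos φ cos λ, cos φ sin λ, sin φ).
The central angle between the endpoints is δ = arccos(p₁·p₂) ≈ 0.903 rad (51.7°).
Interpolate at f = 1/2 with slerp weights a = sin((1−f)δ)/sin δ ≈ 0.556, b = sin(fδ)/sin δ ≈ 0.556.
p = a·p₁ + b·p₂ ≈ (-0.043, 0.377, -0.925); φ = arcsin(p_z) ≈ -67.68°, λ = atan2(p_y, p_x) ≈ 96.57°.

≈ lat 68°S, lon 97°E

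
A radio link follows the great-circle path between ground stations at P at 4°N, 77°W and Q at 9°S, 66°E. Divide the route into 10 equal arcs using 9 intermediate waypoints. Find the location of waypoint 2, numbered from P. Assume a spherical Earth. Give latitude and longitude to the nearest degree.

From cos δ = sin φ₁ sin φ₂ + cos φ₁ cos φ₂ cos Δλ, the central angle is δ ≈ 2.494 rad (142.9°).
Interpolate at f = 2/10 with slerp weights a = sin((1−f)δ)/sin δ ≈ 1.511, b = sin(fδ)/sin δ ≈ 0.794.
p = a·p₁ + b·p₂ ≈ (0.658, -0.753, -0.019); φ = arcsin(p_z) ≈ -1.07°, λ = atan2(p_y, p_x) ≈ -48.85°.

≈ 1°S, 49°W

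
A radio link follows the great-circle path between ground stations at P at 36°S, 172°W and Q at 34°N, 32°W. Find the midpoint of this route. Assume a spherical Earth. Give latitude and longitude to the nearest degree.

From cos δ = sin φ₁ sin φ₂ + cos φ₁ cos φ₂ cos Δλ, the central angle is δ ≈ 2.573 rad (147.4°).
Interpolate at f = 1/2 with slerp weights a = sin((1−f)δ)/sin δ ≈ 1.782, b = sin(fδ)/sin δ ≈ 1.782.
p = a·p₁ + b·p₂ ≈ (-0.175, -0.983, -0.051); φ = arcsin(p_z) ≈ -2.92°, λ = atan2(p_y, p_x) ≈ -100.08°.

≈ 3°S, 100°W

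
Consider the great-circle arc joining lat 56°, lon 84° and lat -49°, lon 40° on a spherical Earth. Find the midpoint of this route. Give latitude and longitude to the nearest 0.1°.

Write both endpoints as unit vectors p₁, p₂ with components (cos φ cos λ, cos φ sin λ, sin φ).
The central angle between the endpoints is δ = arccos(p₁·p₂) ≈ 1.941 rad (111.2°).
Interpolate at f = 1/2 with slerp weights a = sin((1−f)δ)/sin δ ≈ 0.885, b = sin(fδ)/sin δ ≈ 0.885.
p = a·p₁ + b·p₂ ≈ (0.497, 0.865, 0.066); φ = arcsin(p_z) ≈ 3.77°, λ = atan2(p_y, p_x) ≈ 60.16°.

≈ lat 3.8°, lon 60.2°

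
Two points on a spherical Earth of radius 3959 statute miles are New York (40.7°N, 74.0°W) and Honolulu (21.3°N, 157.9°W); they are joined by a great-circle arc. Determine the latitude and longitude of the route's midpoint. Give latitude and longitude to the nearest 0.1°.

≈ (38.8°N, 121.2°W)

The haversine formula gives a central angle δ ≈ 1.254 rad (71.8°) between the endpoints.
Interpolate at f = 1/2 with slerp weights a = sin((1−f)δ)/sin δ ≈ 0.617, b = sin(fδ)/sin δ ≈ 0.617.
p = a·p₁ + b·p₂ ≈ (-0.404, -0.666, 0.627); φ = arcsin(p_z) ≈ 38.82°, λ = atan2(p_y, p_x) ≈ -121.22°.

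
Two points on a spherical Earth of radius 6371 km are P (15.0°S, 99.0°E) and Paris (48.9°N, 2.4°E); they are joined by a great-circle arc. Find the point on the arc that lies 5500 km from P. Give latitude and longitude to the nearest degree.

≈ (22°N, 65°E)

Convert each endpoint to a unit vector on the sphere (x = cos φ cos λ, y = cos φ sin λ, z = sin φ).
The central angle between the endpoints is δ = arccos(p₁·p₂) ≈ 1.842 rad (105.5°). The total great-circle distance is δ·R ≈ 1.842 × 6371 ≈ 11736 km, so the target fraction is f = 5500/11736 ≈ 0.469.
Interpolate at f ≈ 0.469 with slerp weights a = sin((1−f)δ)/sin δ ≈ 0.861, b = sin(fδ)/sin δ ≈ 0.789.
p = a·p₁ + b·p₂ ≈ (0.388, 0.843, 0.372); φ = arcsin(p_z) ≈ 21.81°, λ = atan2(p_y, p_x) ≈ 65.30°.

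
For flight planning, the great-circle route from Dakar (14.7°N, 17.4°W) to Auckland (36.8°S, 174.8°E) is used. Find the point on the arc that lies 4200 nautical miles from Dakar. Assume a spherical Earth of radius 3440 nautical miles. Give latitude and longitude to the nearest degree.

≈ 48°S, 52°W

Convert each endpoint to a unit vector on the sphere (x = cos φ cos λ, y = cos φ sin λ, z = sin φ).
The central angle between the endpoints is δ = arccos(p₁·p₂) ≈ 2.712 rad (155.4°). The total great-circle distance is δ·R ≈ 2.712 × 3440 ≈ 9328 nmi, so the target fraction is f = 4200/9328 ≈ 0.450.
Interpolate at f ≈ 0.450 with slerp weights a = sin((1−f)δ)/sin δ ≈ 2.392, b = sin(fδ)/sin δ ≈ 2.254.
p = a·p₁ + b·p₂ ≈ (0.410, -0.528, -0.743); φ = arcsin(p_z) ≈ -48.02°, λ = atan2(p_y, p_x) ≈ -52.17°.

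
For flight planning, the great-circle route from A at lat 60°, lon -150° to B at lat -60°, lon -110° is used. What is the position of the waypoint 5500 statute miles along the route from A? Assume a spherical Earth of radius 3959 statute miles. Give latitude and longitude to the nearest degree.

From cos δ = sin φ₁ sin φ₂ + cos φ₁ cos φ₂ cos Δλ, the central angle is δ ≈ 2.163 rad (124.0°). The total great-circle distance is δ·R ≈ 2.163 × 3959 ≈ 8565 mi, so the target fraction is f = 5500/8565 ≈ 0.642.
Interpolate at f ≈ 0.642 with slerp weights a = sin((1−f)δ)/sin δ ≈ 0.843, b = sin(fδ)/sin δ ≈ 1.186.
p = a·p₁ + b·p₂ ≈ (-0.568, -0.768, -0.297); φ = arcsin(p_z) ≈ -17.28°, λ = atan2(p_y, p_x) ≈ -126.48°.

≈ lat -17°, lon -126°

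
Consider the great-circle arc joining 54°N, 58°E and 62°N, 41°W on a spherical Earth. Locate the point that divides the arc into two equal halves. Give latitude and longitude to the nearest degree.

Convert each endpoint to a unit vector on the sphere (x = cos φ cos λ, y = cos φ sin λ, z = sin φ).
The central angle between the endpoints is δ = arccos(p₁·p₂) ≈ 0.835 rad (47.8°).
Interpolate at f = 1/2 with slerp weights a = sin((1−f)δ)/sin δ ≈ 0.547, b = sin(fδ)/sin δ ≈ 0.547.
p = a·p₁ + b·p₂ ≈ (0.364, 0.104, 0.925); φ = arcsin(p_z) ≈ 67.74°, λ = atan2(p_y, p_x) ≈ 15.96°.

≈ 68°N, 16°E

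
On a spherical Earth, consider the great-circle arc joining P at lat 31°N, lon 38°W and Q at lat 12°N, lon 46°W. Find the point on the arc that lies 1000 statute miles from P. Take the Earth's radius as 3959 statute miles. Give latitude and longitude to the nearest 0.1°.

Convert each endpoint to a unit vector on the sphere (x = cos φ cos λ, y = cos φ sin λ, z = sin φ).
The central angle between the endpoints is δ = arccos(p₁·p₂) ≈ 0.356 rad (20.4°). The total great-circle distance is δ·R ≈ 0.356 × 3959 ≈ 1409 mi, so the target fraction is f = 1000/1409 ≈ 0.710.
Interpolate at f ≈ 0.710 with slerp weights a = sin((1−f)δ)/sin δ ≈ 0.296, b = sin(fδ)/sin δ ≈ 0.717.
p = a·p₁ + b·p₂ ≈ (0.687, -0.661, 0.302); φ = arcsin(p_z) ≈ 17.55°, λ = atan2(p_y, p_x) ≈ -43.88°.

≈ lat 17.5°N, lon 43.9°W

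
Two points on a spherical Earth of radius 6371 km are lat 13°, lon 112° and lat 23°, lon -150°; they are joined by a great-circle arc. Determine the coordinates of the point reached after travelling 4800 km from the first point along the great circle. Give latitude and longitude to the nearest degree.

From cos δ = sin φ₁ sin φ₂ + cos φ₁ cos φ₂ cos Δλ, the central angle is δ ≈ 1.608 rad (92.1°). The total great-circle distance is δ·R ≈ 1.608 × 6371 ≈ 10243 km, so the target fraction is f = 4800/10243 ≈ 0.469.
Interpolate at f ≈ 0.469 with slerp weights a = sin((1−f)δ)/sin δ ≈ 0.755, b = sin(fδ)/sin δ ≈ 0.685.
p = a·p₁ + b·p₂ ≈ (-0.821, 0.367, 0.437); φ = arcsin(p_z) ≈ 25.93°, λ = atan2(p_y, p_x) ≈ 155.94°.

≈ lat 26°, lon 156°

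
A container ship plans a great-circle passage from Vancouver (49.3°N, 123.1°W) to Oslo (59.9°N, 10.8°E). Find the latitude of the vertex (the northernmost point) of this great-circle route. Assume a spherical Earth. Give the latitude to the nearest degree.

≈ 75°N

The great circle lies in the plane with unit normal n̂ = (p₁ × p₂)/|p₁ × p₂|.
Here n̂_z ≈ +0.261; the vertex latitude is φ_max = arccos|n̂_z| ≈ 74.9°.
Check via Clairaut: cos φ_max = |cos φ₁| · sin C = cos(49.3°)·sin(23.6°) ≈ 0.261, again giving ≈ 74.9°.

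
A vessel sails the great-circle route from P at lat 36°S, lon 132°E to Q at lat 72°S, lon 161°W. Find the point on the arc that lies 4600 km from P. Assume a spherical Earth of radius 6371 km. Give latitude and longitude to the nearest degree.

The haversine formula gives a central angle δ ≈ 0.854 rad (49.0°) between the endpoints. The total great-circle distance is δ·R ≈ 0.854 × 6371 ≈ 5443 km, so the target fraction is f = 4600/5443 ≈ 0.845.
Interpolate at f ≈ 0.845 with slerp weights a = sin((1−f)δ)/sin δ ≈ 0.175, b = sin(fδ)/sin δ ≈ 0.876.
p = a·p₁ + b·p₂ ≈ (-0.351, 0.017, -0.936); φ = arcsin(p_z) ≈ -69.44°, λ = atan2(p_y, p_x) ≈ 177.22°.

≈ lat 69°S, lon 177°E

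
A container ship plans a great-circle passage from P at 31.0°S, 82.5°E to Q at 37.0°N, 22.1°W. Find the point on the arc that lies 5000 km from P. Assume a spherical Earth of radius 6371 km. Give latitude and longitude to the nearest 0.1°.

Write both endpoints as unit vectors p₁, p₂ with components (cos φ cos λ, cos φ sin λ, sin φ).
The central angle between the endpoints is δ = arccos(p₁·p₂) ≈ 2.074 rad (118.8°). The total great-circle distance is δ·R ≈ 2.074 × 6371 ≈ 13215 km, so the target fraction is f = 5000/13215 ≈ 0.378.
Interpolate at f ≈ 0.378 with slerp weights a = sin((1−f)δ)/sin δ ≈ 1.097, b = sin(fδ)/sin δ ≈ 0.807.
p = a·p₁ + b·p₂ ≈ (0.720, 0.690, -0.079); φ = arcsin(p_z) ≈ -4.55°, λ = atan2(p_y, p_x) ≈ 43.78°.

≈ 4.6°S, 43.8°E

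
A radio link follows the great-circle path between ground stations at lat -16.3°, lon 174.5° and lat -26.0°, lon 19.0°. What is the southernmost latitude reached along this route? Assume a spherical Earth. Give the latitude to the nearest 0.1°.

≈ -61.5°

The great circle lies in the plane with unit normal n̂ = (p₁ × p₂)/|p₁ × p₂|.
Here n̂_z ≈ -0.477; the vertex latitude is φ_max = arccos|n̂_z| ≈ 61.5°.
Check via Clairaut: cos φ_max = |cos φ₁| · sin C = cos(16.3°)·sin(150.2°) ≈ 0.477, again giving ≈ 61.5°.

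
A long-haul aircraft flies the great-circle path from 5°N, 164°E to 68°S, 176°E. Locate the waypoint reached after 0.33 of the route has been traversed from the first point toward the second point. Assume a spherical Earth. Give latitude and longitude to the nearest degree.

≈ 19°S, 166°E

Convert each endpoint to a unit vector on the sphere (x = cos φ cos λ, y = cos φ sin λ, z = sin φ).
The central angle between the endpoints is δ = arccos(p₁·p₂) ≈ 1.283 rad (73.5°).
Interpolate at f = 0.33 with slerp weights a = sin((1−f)δ)/sin δ ≈ 0.790, b = sin(fδ)/sin δ ≈ 0.428.
p = a·p₁ + b·p₂ ≈ (-0.917, 0.228, -0.328); φ = arcsin(p_z) ≈ -19.17°, λ = atan2(p_y, p_x) ≈ 166.02°.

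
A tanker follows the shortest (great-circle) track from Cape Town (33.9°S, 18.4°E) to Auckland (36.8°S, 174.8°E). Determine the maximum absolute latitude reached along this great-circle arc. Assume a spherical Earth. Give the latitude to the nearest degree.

≈ 74°S

The great circle lies in the plane with unit normal n̂ = (p₁ × p₂)/|p₁ × p₂|.
Here n̂_z ≈ +0.277; the vertex latitude is φ_max = arccos|n̂_z| ≈ 73.9°.
Check via Clairaut: cos φ_max = |cos φ₁| · sin C = cos(33.9°)·sin(160.5°) ≈ 0.277, again giving ≈ 73.9°.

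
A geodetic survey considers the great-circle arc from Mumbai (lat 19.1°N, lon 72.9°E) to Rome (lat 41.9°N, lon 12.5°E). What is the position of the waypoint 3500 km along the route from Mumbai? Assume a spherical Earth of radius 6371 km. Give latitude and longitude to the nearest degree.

≈ lat 36°N, lon 43°E

The haversine formula gives a central angle δ ≈ 0.969 rad (55.5°) between the endpoints. The total great-circle distance is δ·R ≈ 0.969 × 6371 ≈ 6175 km, so the target fraction is f = 3500/6175 ≈ 0.567.
Interpolate at f ≈ 0.567 with slerp weights a = sin((1−f)δ)/sin δ ≈ 0.494, b = sin(fδ)/sin δ ≈ 0.633.
p = a·p₁ + b·p₂ ≈ (0.598, 0.549, 0.585); φ = arcsin(p_z) ≈ 35.78°, λ = atan2(p_y, p_x) ≈ 42.55°.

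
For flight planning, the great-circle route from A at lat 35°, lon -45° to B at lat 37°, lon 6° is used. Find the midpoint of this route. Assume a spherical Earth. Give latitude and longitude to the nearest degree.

Convert each endpoint to a unit vector on the sphere (x = cos φ cos λ, y = cos φ sin λ, z = sin φ).
The central angle between the endpoints is δ = arccos(p₁·p₂) ≈ 0.712 rad (40.8°).
Interpolate at f = 1/2 with slerp weights a = sin((1−f)δ)/sin δ ≈ 0.533, b = sin(fδ)/sin δ ≈ 0.533.
p = a·p₁ + b·p₂ ≈ (0.733, -0.264, 0.627); φ = arcsin(p_z) ≈ 38.83°, λ = atan2(p_y, p_x) ≈ -19.85°.

≈ lat 39°, lon -20°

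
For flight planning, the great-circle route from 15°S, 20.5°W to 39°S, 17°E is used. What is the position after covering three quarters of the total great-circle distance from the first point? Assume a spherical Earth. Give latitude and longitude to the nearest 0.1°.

The haversine formula gives a central angle δ ≈ 0.710 rad (40.7°) between the endpoints.
Interpolate at f = 3/4 with slerp weights a = sin((1−f)δ)/sin δ ≈ 0.271, b = sin(fδ)/sin δ ≈ 0.779.
p = a·p₁ + b·p₂ ≈ (0.824, 0.085, -0.560); φ = arcsin(p_z) ≈ -34.07°, λ = atan2(p_y, p_x) ≈ 5.91°.

≈ 34.1°S, 5.9°E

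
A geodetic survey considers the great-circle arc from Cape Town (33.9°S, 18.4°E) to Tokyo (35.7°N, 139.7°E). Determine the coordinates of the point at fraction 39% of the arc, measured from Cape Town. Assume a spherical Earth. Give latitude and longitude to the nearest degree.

Write both endpoints as unit vectors p₁, p₂ with components (cos φ cos λ, cos φ sin λ, sin φ).
The central angle between the endpoints is δ = arccos(p₁·p₂) ≈ 2.313 rad (132.5°).
Interpolate at f = 0.39 with slerp weights a = sin((1−f)δ)/sin δ ≈ 1.339, b = sin(fδ)/sin δ ≈ 1.064.
p = a·p₁ + b·p₂ ≈ (0.396, 0.910, -0.126); φ = arcsin(p_z) ≈ -7.23°, λ = atan2(p_y, p_x) ≈ 66.50°.

≈ 7°S, 67°E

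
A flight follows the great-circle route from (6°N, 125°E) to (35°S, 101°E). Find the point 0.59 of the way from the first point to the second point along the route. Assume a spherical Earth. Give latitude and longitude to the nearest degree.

Write both endpoints as unit vectors p₁, p₂ with components (cos φ cos λ, cos φ sin λ, sin φ).
The central angle between the endpoints is δ = arccos(p₁·p₂) ≈ 0.817 rad (46.8°).
Interpolate at f = 0.59 with slerp weights a = sin((1−f)δ)/sin δ ≈ 0.451, b = sin(fδ)/sin δ ≈ 0.636.
p = a·p₁ + b·p₂ ≈ (-0.357, 0.879, -0.318); φ = arcsin(p_z) ≈ -18.52°, λ = atan2(p_y, p_x) ≈ 112.09°.

≈ (19°S, 112°E)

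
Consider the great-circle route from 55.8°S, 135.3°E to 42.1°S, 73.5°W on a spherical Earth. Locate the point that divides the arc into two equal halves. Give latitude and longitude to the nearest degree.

≈ 76°S, 121°W

From cos δ = sin φ₁ sin φ₂ + cos φ₁ cos φ₂ cos Δλ, the central angle is δ ≈ 1.381 rad (79.1°).
Interpolate at f = 1/2 with slerp weights a = sin((1−f)δ)/sin δ ≈ 0.648, b = sin(fδ)/sin δ ≈ 0.648.
p = a·p₁ + b·p₂ ≈ (-0.122, -0.205, -0.971); φ = arcsin(p_z) ≈ -76.19°, λ = atan2(p_y, p_x) ≈ -120.85°.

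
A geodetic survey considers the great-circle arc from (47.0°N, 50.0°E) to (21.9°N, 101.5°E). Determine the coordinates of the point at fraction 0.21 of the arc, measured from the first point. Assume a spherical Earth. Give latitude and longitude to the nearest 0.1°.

Convert each endpoint to a unit vector on the sphere (x = cos φ cos λ, y = cos φ sin λ, z = sin φ).
The central angle between the endpoints is δ = arccos(p₁·p₂) ≈ 0.841 rad (48.2°).
Interpolate at f = 0.21 with slerp weights a = sin((1−f)δ)/sin δ ≈ 0.827, b = sin(fδ)/sin δ ≈ 0.236.
p = a·p₁ + b·p₂ ≈ (0.319, 0.647, 0.693); φ = arcsin(p_z) ≈ 43.86°, λ = atan2(p_y, p_x) ≈ 63.73°.

≈ (43.9°N, 63.7°E)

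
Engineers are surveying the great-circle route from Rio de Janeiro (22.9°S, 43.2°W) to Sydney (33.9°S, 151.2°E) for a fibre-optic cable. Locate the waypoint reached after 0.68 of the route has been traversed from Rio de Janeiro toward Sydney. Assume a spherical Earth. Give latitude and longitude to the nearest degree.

≈ (69°S, 180°E)

From cos δ = sin φ₁ sin φ₂ + cos φ₁ cos φ₂ cos Δλ, the central angle is δ ≈ 2.122 rad (121.6°).
Interpolate at f = 0.68 with slerp weights a = sin((1−f)δ)/sin δ ≈ 0.737, b = sin(fδ)/sin δ ≈ 1.164.
p = a·p₁ + b·p₂ ≈ (-0.352, 0.001, -0.936); φ = arcsin(p_z) ≈ -69.41°, λ = atan2(p_y, p_x) ≈ 179.89°.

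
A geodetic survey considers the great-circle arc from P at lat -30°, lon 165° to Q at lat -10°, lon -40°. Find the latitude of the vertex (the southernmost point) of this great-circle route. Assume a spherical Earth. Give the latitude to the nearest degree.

≈ -60°

The great circle lies in the plane with unit normal n̂ = (p₁ × p₂)/|p₁ × p₂|.
Here n̂_z ≈ +0.495; the vertex latitude is φ_max = arccos|n̂_z| ≈ 60.3°.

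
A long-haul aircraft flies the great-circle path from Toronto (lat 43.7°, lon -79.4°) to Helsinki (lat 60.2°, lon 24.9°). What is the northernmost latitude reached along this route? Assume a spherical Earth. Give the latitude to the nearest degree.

≈ 66°

The great circle lies in the plane with unit normal n̂ = (p₁ × p₂)/|p₁ × p₂|.
Here n̂_z ≈ +0.405; the vertex latitude is φ_max = arccos|n̂_z| ≈ 66.1°.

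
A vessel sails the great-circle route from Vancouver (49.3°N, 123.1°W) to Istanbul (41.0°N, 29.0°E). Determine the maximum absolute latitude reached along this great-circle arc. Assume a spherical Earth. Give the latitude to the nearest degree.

The great circle lies in the plane with unit normal n̂ = (p₁ × p₂)/|p₁ × p₂|.
Here n̂_z ≈ +0.231; the vertex latitude is φ_max = arccos|n̂_z| ≈ 76.7°.
Check via Clairaut: cos φ_max = |cos φ₁| · sin C = cos(49.3°)·sin(20.7°) ≈ 0.231, again giving ≈ 76.7°.

≈ 77°N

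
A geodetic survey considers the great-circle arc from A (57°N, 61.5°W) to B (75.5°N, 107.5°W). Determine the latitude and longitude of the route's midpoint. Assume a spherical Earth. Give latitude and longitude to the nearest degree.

Convert each endpoint to a unit vector on the sphere (x = cos φ cos λ, y = cos φ sin λ, z = sin φ).
The central angle between the endpoints is δ = arccos(p₁·p₂) ≈ 0.435 rad (24.9°).
Interpolate at f = 1/2 with slerp weights a = sin((1−f)δ)/sin δ ≈ 0.512, b = sin(fδ)/sin δ ≈ 0.512.
p = a·p₁ + b·p₂ ≈ (0.095, -0.367, 0.925); φ = arcsin(p_z) ≈ 67.71°, λ = atan2(p_y, p_x) ≈ -75.57°.

≈ (68°N, 76°W)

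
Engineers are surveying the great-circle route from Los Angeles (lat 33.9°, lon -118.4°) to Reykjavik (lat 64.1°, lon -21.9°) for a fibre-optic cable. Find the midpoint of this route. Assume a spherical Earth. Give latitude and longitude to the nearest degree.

≈ lat 58°, lon -89°

Write both endpoints as unit vectors p₁, p₂ with components (cos φ cos λ, cos φ sin λ, sin φ).
The central angle between the endpoints is δ = arccos(p₁·p₂) ≈ 1.092 rad (62.6°).
Interpolate at f = 1/2 with slerp weights a = sin((1−f)δ)/sin δ ≈ 0.585, b = sin(fδ)/sin δ ≈ 0.585.
p = a·p₁ + b·p₂ ≈ (0.006, -0.522, 0.853); φ = arcsin(p_z) ≈ 58.50°, λ = atan2(p_y, p_x) ≈ -89.33°.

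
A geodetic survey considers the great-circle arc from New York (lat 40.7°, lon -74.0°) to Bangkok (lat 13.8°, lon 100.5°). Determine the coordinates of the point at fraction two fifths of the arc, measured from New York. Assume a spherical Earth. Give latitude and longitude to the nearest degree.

≈ lat 85°, lon 23°

Convert each endpoint to a unit vector on the sphere (x = cos φ cos λ, y = cos φ sin λ, z = sin φ).
The central angle between the endpoints is δ = arccos(p₁·p₂) ≈ 2.186 rad (125.3°).
Interpolate at f = 2/5 with slerp weights a = sin((1−f)δ)/sin δ ≈ 1.184, b = sin(fδ)/sin δ ≈ 0.940.
p = a·p₁ + b·p₂ ≈ (0.081, 0.034, 0.996); φ = arcsin(p_z) ≈ 84.94°, λ = atan2(p_y, p_x) ≈ 23.03°.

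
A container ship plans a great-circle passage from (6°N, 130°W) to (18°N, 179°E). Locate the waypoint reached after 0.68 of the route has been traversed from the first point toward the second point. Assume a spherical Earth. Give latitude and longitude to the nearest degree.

Write both endpoints as unit vectors p₁, p₂ with components (cos φ cos λ, cos φ sin λ, sin φ).
The central angle between the endpoints is δ = arccos(p₁·p₂) ≈ 0.892 rad (51.1°).
Interpolate at f = 0.68 with slerp weights a = sin((1−f)δ)/sin δ ≈ 0.362, b = sin(fδ)/sin δ ≈ 0.732.
p = a·p₁ + b·p₂ ≈ (-0.928, -0.263, 0.264); φ = arcsin(p_z) ≈ 15.32°, λ = atan2(p_y, p_x) ≈ -164.15°.

≈ (15°N, 164°W)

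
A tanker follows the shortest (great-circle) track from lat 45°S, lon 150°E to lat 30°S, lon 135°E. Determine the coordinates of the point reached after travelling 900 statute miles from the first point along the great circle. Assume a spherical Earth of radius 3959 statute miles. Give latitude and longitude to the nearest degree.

≈ lat 35°S, lon 139°E

Convert each endpoint to a unit vector on the sphere (x = cos φ cos λ, y = cos φ sin λ, z = sin φ).
The central angle between the endpoints is δ = arccos(p₁·p₂) ≈ 0.333 rad (19.1°). The total great-circle distance is δ·R ≈ 0.333 × 3959 ≈ 1318 mi, so the target fraction is f = 900/1318 ≈ 0.683.
Interpolate at f ≈ 0.683 with slerp weights a = sin((1−f)δ)/sin δ ≈ 0.323, b = sin(fδ)/sin δ ≈ 0.689.
p = a·p₁ + b·p₂ ≈ (-0.620, 0.536, -0.573); φ = arcsin(p_z) ≈ -34.95°, λ = atan2(p_y, p_x) ≈ 139.13°.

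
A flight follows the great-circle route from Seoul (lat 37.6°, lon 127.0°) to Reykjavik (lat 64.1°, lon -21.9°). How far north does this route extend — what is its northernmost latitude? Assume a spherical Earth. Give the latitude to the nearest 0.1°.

≈ 79.4°

The great circle lies in the plane with unit normal n̂ = (p₁ × p₂)/|p₁ × p₂|.
Here n̂_z ≈ -0.185; the vertex latitude is φ_max = arccos|n̂_z| ≈ 79.4°.
Check via Clairaut: cos φ_max = |cos φ₁| · sin C = cos(37.6°)·sin(13.5°) ≈ 0.185, again giving ≈ 79.4°.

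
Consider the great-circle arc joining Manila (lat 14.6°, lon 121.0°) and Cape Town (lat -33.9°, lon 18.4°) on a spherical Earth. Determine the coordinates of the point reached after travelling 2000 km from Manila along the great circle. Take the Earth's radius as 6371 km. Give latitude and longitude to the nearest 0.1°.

≈ lat 4.8°, lon 105.7°

Write both endpoints as unit vectors p₁, p₂ with components (cos φ cos λ, cos φ sin λ, sin φ).
The central angle between the endpoints is δ = arccos(p₁·p₂) ≈ 1.892 rad (108.4°). The total great-circle distance is δ·R ≈ 1.892 × 6371 ≈ 12055 km, so the target fraction is f = 2000/12055 ≈ 0.166.
Interpolate at f ≈ 0.166 with slerp weights a = sin((1−f)δ)/sin δ ≈ 1.054, b = sin(fδ)/sin δ ≈ 0.325.
p = a·p₁ + b·p₂ ≈ (-0.269, 0.959, 0.084); φ = arcsin(p_z) ≈ 4.83°, λ = atan2(p_y, p_x) ≈ 105.66°.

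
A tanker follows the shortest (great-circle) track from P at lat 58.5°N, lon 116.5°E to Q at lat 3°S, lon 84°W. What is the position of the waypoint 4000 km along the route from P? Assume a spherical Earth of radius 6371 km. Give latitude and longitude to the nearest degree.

Convert each endpoint to a unit vector on the sphere (x = cos φ cos λ, y = cos φ sin λ, z = sin φ).
The central angle between the endpoints is δ = arccos(p₁·p₂) ≈ 2.133 rad (122.2°). The total great-circle distance is δ·R ≈ 2.133 × 6371 ≈ 13592 km, so the target fraction is f = 4000/13592 ≈ 0.294.
Interpolate at f ≈ 0.294 with slerp weights a = sin((1−f)δ)/sin δ ≈ 1.180, b = sin(fδ)/sin δ ≈ 0.694.
p = a·p₁ + b·p₂ ≈ (-0.203, -0.138, 0.969); φ = arcsin(p_z) ≈ 75.81°, λ = atan2(p_y, p_x) ≈ -145.72°.

≈ lat 76°N, lon 146°W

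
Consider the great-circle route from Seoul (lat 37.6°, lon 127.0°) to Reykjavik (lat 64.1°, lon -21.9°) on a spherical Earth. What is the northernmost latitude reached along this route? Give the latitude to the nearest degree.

The great circle lies in the plane with unit normal n̂ = (p₁ × p₂)/|p₁ × p₂|.
Here n̂_z ≈ -0.185; the vertex latitude is φ_max = arccos|n̂_z| ≈ 79.4°.

≈ 79°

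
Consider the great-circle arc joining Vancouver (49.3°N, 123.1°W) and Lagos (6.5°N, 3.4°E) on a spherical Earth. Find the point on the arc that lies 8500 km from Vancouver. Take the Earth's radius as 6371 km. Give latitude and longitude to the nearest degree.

≈ (32°N, 16°W)

Convert each endpoint to a unit vector on the sphere (x = cos φ cos λ, y = cos φ sin λ, z = sin φ).
The central angle between the endpoints is δ = arccos(p₁·p₂) ≈ 1.875 rad (107.4°). The total great-circle distance is δ·R ≈ 1.875 × 6371 ≈ 11946 km, so the target fraction is f = 8500/11946 ≈ 0.712.
Interpolate at f ≈ 0.712 with slerp weights a = sin((1−f)δ)/sin δ ≈ 0.540, b = sin(fδ)/sin δ ≈ 1.019.
p = a·p₁ + b·p₂ ≈ (0.818, -0.235, 0.524); φ = arcsin(p_z) ≈ 31.63°, λ = atan2(p_y, p_x) ≈ -16.01°.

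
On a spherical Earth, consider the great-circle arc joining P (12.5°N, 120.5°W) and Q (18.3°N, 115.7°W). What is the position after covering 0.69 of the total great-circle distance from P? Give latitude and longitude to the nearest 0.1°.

Convert each endpoint to a unit vector on the sphere (x = cos φ cos λ, y = cos φ sin λ, z = sin φ).
The central angle between the endpoints is δ = arccos(p₁·p₂) ≈ 0.129 rad (7.4°).
Interpolate at f = 0.69 with slerp weights a = sin((1−f)δ)/sin δ ≈ 0.311, b = sin(fδ)/sin δ ≈ 0.691.
p = a·p₁ + b·p₂ ≈ (-0.439, -0.853, 0.284); φ = arcsin(p_z) ≈ 16.51°, λ = atan2(p_y, p_x) ≈ -117.22°.

≈ (16.5°N, 117.2°W)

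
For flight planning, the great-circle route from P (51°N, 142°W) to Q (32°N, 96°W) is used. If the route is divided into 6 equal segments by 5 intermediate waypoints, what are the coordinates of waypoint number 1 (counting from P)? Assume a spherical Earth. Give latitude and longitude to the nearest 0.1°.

≈ (49.3°N, 132.3°W)

Convert each endpoint to a unit vector on the sphere (x = cos φ cos λ, y = cos φ sin λ, z = sin φ).
The central angle between the endpoints is δ = arccos(p₁·p₂) ≈ 0.672 rad (38.5°).
Interpolate at f = 1/6 with slerp weights a = sin((1−f)δ)/sin δ ≈ 0.853, b = sin(fδ)/sin δ ≈ 0.180.
p = a·p₁ + b·p₂ ≈ (-0.439, -0.482, 0.758); φ = arcsin(p_z) ≈ 49.31°, λ = atan2(p_y, p_x) ≈ -132.33°.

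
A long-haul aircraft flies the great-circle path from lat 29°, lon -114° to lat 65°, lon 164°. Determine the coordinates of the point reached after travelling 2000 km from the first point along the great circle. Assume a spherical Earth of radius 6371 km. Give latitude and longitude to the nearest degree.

Write both endpoints as unit vectors p₁, p₂ with components (cos φ cos λ, cos φ sin λ, sin φ).
The central angle between the endpoints is δ = arccos(p₁·p₂) ≈ 1.058 rad (60.6°). The total great-circle distance is δ·R ≈ 1.058 × 6371 ≈ 6739 km, so the target fraction is f = 2000/6739 ≈ 0.297.
Interpolate at f ≈ 0.297 with slerp weights a = sin((1−f)δ)/sin δ ≈ 0.777, b = sin(fδ)/sin δ ≈ 0.354.
p = a·p₁ + b·p₂ ≈ (-0.420, -0.580, 0.698); φ = arcsin(p_z) ≈ 44.27°, λ = atan2(p_y, p_x) ≈ -125.95°.

≈ lat 44°, lon -126°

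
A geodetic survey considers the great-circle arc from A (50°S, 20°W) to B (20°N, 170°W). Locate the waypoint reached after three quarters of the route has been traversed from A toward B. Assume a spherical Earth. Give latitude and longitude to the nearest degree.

Convert each endpoint to a unit vector on the sphere (x = cos φ cos λ, y = cos φ sin λ, z = sin φ).
The central angle between the endpoints is δ = arccos(p₁·p₂) ≈ 2.474 rad (141.7°).
Interpolate at f = 3/4 with slerp weights a = sin((1−f)δ)/sin δ ≈ 0.936, b = sin(fδ)/sin δ ≈ 1.550.
p = a·p₁ + b·p₂ ≈ (-0.869, -0.459, -0.187); φ = arcsin(p_z) ≈ -10.78°, λ = atan2(p_y, p_x) ≈ -152.17°.

≈ (11°S, 152°W)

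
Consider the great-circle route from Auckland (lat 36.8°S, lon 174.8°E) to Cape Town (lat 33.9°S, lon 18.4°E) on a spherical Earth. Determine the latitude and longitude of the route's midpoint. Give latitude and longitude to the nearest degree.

≈ lat 74°S, lon 92°E

From cos δ = sin φ₁ sin φ₂ + cos φ₁ cos φ₂ cos Δλ, the central angle is δ ≈ 1.849 rad (106.0°).
Interpolate at f = 1/2 with slerp weights a = sin((1−f)δ)/sin δ ≈ 0.830, b = sin(fδ)/sin δ ≈ 0.830.
p = a·p₁ + b·p₂ ≈ (-0.008, 0.278, -0.961); φ = arcsin(p_z) ≈ -73.86°, λ = atan2(p_y, p_x) ≈ 91.69°.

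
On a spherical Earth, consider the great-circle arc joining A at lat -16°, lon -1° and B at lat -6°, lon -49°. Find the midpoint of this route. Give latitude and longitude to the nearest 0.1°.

≈ lat -12.0°, lon -25.4°

Convert each endpoint to a unit vector on the sphere (x = cos φ cos λ, y = cos φ sin λ, z = sin φ).
The central angle between the endpoints is δ = arccos(p₁·p₂) ≈ 0.839 rad (48.0°).
Interpolate at f = 1/2 with slerp weights a = sin((1−f)δ)/sin δ ≈ 0.547, b = sin(fδ)/sin δ ≈ 0.547.
p = a·p₁ + b·p₂ ≈ (0.883, -0.420, -0.208); φ = arcsin(p_z) ≈ -12.01°, λ = atan2(p_y, p_x) ≈ -25.43°.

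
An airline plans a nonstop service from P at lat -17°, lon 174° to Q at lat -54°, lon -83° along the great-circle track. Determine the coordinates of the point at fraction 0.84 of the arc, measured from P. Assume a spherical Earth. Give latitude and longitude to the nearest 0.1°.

≈ lat -56.6°, lon -106.2°

From cos δ = sin φ₁ sin φ₂ + cos φ₁ cos φ₂ cos Δλ, the central angle is δ ≈ 1.460 rad (83.7°).
Interpolate at f = 0.84 with slerp weights a = sin((1−f)δ)/sin δ ≈ 0.233, b = sin(fδ)/sin δ ≈ 0.947.
p = a·p₁ + b·p₂ ≈ (-0.154, -0.529, -0.834); φ = arcsin(p_z) ≈ -56.55°, λ = atan2(p_y, p_x) ≈ -106.19°.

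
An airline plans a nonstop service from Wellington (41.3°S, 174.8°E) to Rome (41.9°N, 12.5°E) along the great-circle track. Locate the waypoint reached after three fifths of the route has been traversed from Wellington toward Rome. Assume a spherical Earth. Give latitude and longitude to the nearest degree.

Convert each endpoint to a unit vector on the sphere (x = cos φ cos λ, y = cos φ sin λ, z = sin φ).
The central angle between the endpoints is δ = arccos(p₁·p₂) ≈ 2.911 rad (166.8°).
Interpolate at f = 3/5 with slerp weights a = sin((1−f)δ)/sin δ ≈ 4.015, b = sin(fδ)/sin δ ≈ 4.303.
p = a·p₁ + b·p₂ ≈ (0.124, 0.967, 0.224); φ = arcsin(p_z) ≈ 12.97°, λ = atan2(p_y, p_x) ≈ 82.71°.

≈ (13°N, 83°E)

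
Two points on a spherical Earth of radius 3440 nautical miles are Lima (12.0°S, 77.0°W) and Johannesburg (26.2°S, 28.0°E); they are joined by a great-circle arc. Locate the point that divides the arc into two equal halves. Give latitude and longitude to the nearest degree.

Convert each endpoint to a unit vector on the sphere (x = cos φ cos λ, y = cos φ sin λ, z = sin φ).
The central angle between the endpoints is δ = arccos(p₁·p₂) ≈ 1.707 rad (97.8°).
Interpolate at f = 1/2 with slerp weights a = sin((1−f)δ)/sin δ ≈ 0.760, b = sin(fδ)/sin δ ≈ 0.760.
p = a·p₁ + b·p₂ ≈ (0.770, -0.404, -0.494); φ = arcsin(p_z) ≈ -29.59°, λ = atan2(p_y, p_x) ≈ -27.72°.

≈ (30°S, 28°W)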